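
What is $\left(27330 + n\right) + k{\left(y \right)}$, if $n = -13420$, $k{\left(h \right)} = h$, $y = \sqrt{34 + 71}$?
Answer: $13910 + \sqrt{105} \approx 13920.0$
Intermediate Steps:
$y = \sqrt{105} \approx 10.247$
$\left(27330 + n\right) + k{\left(y \right)} = \left(27330 - 13420\right) + \sqrt{105} = 13910 + \sqrt{105}$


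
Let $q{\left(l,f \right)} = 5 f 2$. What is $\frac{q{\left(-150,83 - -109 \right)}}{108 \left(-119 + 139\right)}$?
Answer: $\frac{8}{9} \approx 0.88889$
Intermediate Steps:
$q{\left(l,f \right)} = 10 f$
$\frac{q{\left(-150,83 - -109 \right)}}{108 \left(-119 + 139\right)} = \frac{10 \left(83 - -109\right)}{108 \left(-119 + 139\right)} = \frac{10 \left(83 + 109\right)}{108 \cdot 20} = \frac{10 \cdot 192}{2160} = 1920 \cdot \frac{1}{2160} = \frac{8}{9}$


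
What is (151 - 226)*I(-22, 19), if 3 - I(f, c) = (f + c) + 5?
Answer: -75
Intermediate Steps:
I(f, c) = -2 - c - f (I(f, c) = 3 - ((f + c) + 5) = 3 - ((c + f) + 5) = 3 - (5 + c + f) = 3 + (-5 - c - f) = -2 - c - f)
(151 - 226)*I(-22, 19) = (151 - 226)*(-2 - 1*19 - 1*(-22)) = -75*(-2 - 19 + 22) = -75*1 = -75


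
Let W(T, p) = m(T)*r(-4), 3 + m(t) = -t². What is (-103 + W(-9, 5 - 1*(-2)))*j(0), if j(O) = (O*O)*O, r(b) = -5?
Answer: 0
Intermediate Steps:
m(t) = -3 - t²
j(O) = O³ (j(O) = O²*O = O³)
W(T, p) = 15 + 5*T² (W(T, p) = (-3 - T²)*(-5) = 15 + 5*T²)
(-103 + W(-9, 5 - 1*(-2)))*j(0) = (-103 + (15 + 5*(-9)²))*0³ = (-103 + (15 + 5*81))*0 = (-103 + (15 + 405))*0 = (-103 + 420)*0 = 317*0 = 0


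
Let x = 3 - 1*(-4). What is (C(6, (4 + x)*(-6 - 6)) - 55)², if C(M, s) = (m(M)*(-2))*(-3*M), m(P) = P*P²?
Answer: 59613841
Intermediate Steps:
m(P) = P³
x = 7 (x = 3 + 4 = 7)
C(M, s) = 6*M⁴ (C(M, s) = (M³*(-2))*(-3*M) = (-2*M³)*(-3*M) = 6*M⁴)
(C(6, (4 + x)*(-6 - 6)) - 55)² = (6*6⁴ - 55)² = (6*1296 - 55)² = (7776 - 55)² = 7721² = 59613841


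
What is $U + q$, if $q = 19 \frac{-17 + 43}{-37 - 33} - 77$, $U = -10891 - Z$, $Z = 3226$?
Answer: $- \frac{497037}{35} \approx -14201.0$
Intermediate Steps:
$U = -14117$ ($U = -10891 - 3226 = -14117$)
$q = - \frac{2942}{35}$ ($q = 19 \frac{26}{-70} - 77 = 19 \cdot 26 \left(- \frac{1}{70}\right) - 77 = 19 \left(- \frac{13}{35}\right) - 77 = - \frac{247}{35} - 77 = - \frac{2942}{35} \approx -84.057$)
$U + q = -14117 - \frac{2942}{35} = - \frac{497037}{35}$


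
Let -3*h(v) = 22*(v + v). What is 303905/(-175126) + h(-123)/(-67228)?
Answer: -105851289/60068218 ≈ -1.7622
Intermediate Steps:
h(v) = -44*v/3 (h(v) = -22*(v + v)/3 = -22*2*v/3 = -44*v/3)
303905/(-175126) + h(-123)/(-67228) = 303905/(-175126) - 44/3*(-123)/(-67228) = 303905*(-1/175126) + 1804*(-1/67228) = -43415/25018 - 451/16807 = -105851289/60068218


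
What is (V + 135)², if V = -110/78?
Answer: 27144100/1521 ≈ 17846.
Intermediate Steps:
V = -55/39 (V = -110*1/78 = -55/39 ≈ -1.4103)
(V + 135)² = (-55/39 + 135)² = (5210/39)² = 27144100/1521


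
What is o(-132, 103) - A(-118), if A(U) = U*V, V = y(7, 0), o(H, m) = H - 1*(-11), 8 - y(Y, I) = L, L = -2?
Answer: 1059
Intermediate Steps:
y(Y, I) = 10 (y(Y, I) = 8 - 1*(-2) = 8 + 2 = 10)
o(H, m) = 11 + H (o(H, m) = H + 11 = 11 + H)
V = 10
A(U) = 10*U (A(U) = U*10 = 10*U)
o(-132, 103) - A(-118) = (11 - 132) - 10*(-118) = -121 - 1*(-1180) = -121 + 1180 = 1059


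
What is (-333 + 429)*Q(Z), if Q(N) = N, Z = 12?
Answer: 1152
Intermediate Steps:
(-333 + 429)*Q(Z) = (-333 + 429)*12 = 96*12 = 1152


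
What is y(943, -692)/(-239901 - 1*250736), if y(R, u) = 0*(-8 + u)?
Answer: 0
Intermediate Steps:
y(R, u) = 0
y(943, -692)/(-239901 - 1*250736) = 0/(-239901 - 1*250736) = 0/(-239901 - 250736) = 0/(-490637) = 0*(-1/490637) = 0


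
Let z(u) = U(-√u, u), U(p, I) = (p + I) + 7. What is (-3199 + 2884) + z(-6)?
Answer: -314 - I*√6 ≈ -314.0 - 2.4495*I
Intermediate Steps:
U(p, I) = 7 + I + p (U(p, I) = (I + p) + 7 = 7 + I + p)
z(u) = 7 + u - √u
(-3199 + 2884) + z(-6) = (-3199 + 2884) + (7 - 6 - √(-6)) = -315 + (7 - 6 - I*√6) = -315 + (1 - I*√6) = -314 - I*√6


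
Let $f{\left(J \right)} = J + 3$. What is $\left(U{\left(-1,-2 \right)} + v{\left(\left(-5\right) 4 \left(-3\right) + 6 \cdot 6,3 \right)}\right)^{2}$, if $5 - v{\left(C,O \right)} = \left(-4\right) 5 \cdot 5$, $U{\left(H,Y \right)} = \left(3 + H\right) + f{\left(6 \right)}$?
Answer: $13456$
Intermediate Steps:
$f{\left(J \right)} = 3 + J$
$U{\left(H,Y \right)} = 12 + H$ ($U{\left(H,Y \right)} = \left(3 + H\right) + \left(3 + 6\right) = \left(3 + H\right) + 9 = 12 + H$)
$v{\left(C,O \right)} = 105$ ($v{\left(C,O \right)} = 5 - \left(-4\right) 5 \cdot 5 = 5 - \left(-20\right) 5 = 5 - -100 = 5 + 100 = 105$)
$\left(U{\left(-1,-2 \right)} + v{\left(\left(-5\right) 4 \left(-3\right) + 6 \cdot 6,3 \right)}\right)^{2} = \left(\left(12 - 1\right) + 105\right)^{2} = \left(11 + 105\right)^{2} = 116^{2} = 13456$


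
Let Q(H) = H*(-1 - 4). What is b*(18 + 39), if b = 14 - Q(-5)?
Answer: -627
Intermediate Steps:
Q(H) = -5*H (Q(H) = H*(-5) = -5*H)
b = -11 (b = 14 - (-5)*(-5) = 14 - 1*25 = 14 - 25 = -11)
b*(18 + 39) = -11*(18 + 39) = -11*57 = -627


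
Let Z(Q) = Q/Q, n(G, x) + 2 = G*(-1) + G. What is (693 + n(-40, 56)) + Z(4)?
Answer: 692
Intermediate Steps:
n(G, x) = -2 (n(G, x) = -2 + (G*(-1) + G) = -2 + (-G + G) = -2 + 0 = -2)
Z(Q) = 1
(693 + n(-40, 56)) + Z(4) = (693 - 2) + 1 = 691 + 1 = 692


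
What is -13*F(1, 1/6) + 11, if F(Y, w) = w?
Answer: 53/6 ≈ 8.8333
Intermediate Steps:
-13*F(1, 1/6) + 11 = -13/6 + 11 = 53/6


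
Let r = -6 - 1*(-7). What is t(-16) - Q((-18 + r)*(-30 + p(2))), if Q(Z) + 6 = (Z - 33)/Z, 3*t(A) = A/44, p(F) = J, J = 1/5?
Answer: 413258/83589 ≈ 4.9439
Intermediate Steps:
r = 1 (r = -6 + 7 = 1)
J = ⅕ ≈ 0.20000
p(F) = ⅕
t(A) = A/132 (t(A) = (A/44)/3 = A/132)
Q(Z) = -6 + (-33 + Z)/Z (Q(Z) = -6 + (Z - 33)/Z = -6 + (-33 + Z)/Z)
t(-16) - Q((-18 + r)*(-30 + p(2))) = (1/132)*(-16) - (-5 - 33*1/((-30 + ⅕)*(-18 + 1))) = -4/33 - (-5 - 33/((-17*(-149/5)))) = -4/33 - (-5 - 33/2533/5) = -4/33 - (-5 - 33*5/2533) = -4/33 - (-5 - 165/2533) = -4/33 - 1*(-12830/2533) = -4/33 + 12830/2533 = 413258/83589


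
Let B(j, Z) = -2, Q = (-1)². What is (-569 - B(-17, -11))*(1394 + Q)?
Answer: -790965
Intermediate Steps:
Q = 1
(-569 - B(-17, -11))*(1394 + Q) = (-569 - 1*(-2))*(1394 + 1) = (-569 + 2)*1395 = -567*1395 = -790965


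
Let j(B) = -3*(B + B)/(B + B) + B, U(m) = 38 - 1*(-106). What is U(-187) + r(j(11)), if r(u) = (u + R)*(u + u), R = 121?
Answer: 2208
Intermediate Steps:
U(m) = 144 (U(m) = 38 + 106 = 144)
j(B) = -3 + B (j(B) = -3*2*B/(2*B) + B = -3*2*B*1/(2*B) + B = -3*1 + B = -3 + B)
r(u) = 2*u*(121 + u) (r(u) = (u + 121)*(u + u) = (121 + u)*(2*u) = 2*u*(121 + u))
U(-187) + r(j(11)) = 144 + 2*(-3 + 11)*(121 + (-3 + 11)) = 144 + 2*8*(121 + 8) = 144 + 2*8*129 = 144 + 2064 = 2208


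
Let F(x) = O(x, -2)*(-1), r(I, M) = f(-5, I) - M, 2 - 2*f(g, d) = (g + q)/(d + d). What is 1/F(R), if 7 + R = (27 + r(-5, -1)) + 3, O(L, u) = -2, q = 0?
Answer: ½ ≈ 0.50000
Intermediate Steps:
f(g, d) = 1 - g/(4*d) (f(g, d) = 1 - (g + 0)/(2*(d + d)) = 1 - g/(2*(2*d)) = 1 - g*1/(2*d)/2 = 1 - g/(4*d))
r(I, M) = -M + (5/4 + I)/I (r(I, M) = (I - ¼*(-5))/I - M = (I + 5/4)/I - M = (5/4 + I)/I - M = -M + (5/4 + I)/I)
R = 99/4 (R = -7 + ((27 + (1 - 1*(-1) + (5/4)/(-5))) + 3) = -7 + ((27 + (1 + 1 + (5/4)*(-⅕))) + 3) = -7 + ((27 + (1 + 1 - ¼)) + 3) = -7 + ((27 + 7/4) + 3) = -7 + (115/4 + 3) = -7 + 127/4 = 99/4 ≈ 24.750)
F(x) = 2 (F(x) = -2*(-1) = 2)
1/F(R) = 1/2 = ½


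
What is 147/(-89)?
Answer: -147/89 ≈ -1.6517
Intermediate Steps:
147/(-89) = 147*(-1/89) = -147/89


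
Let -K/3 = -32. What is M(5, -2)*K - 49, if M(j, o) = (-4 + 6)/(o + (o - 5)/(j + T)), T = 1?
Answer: -2083/19 ≈ -109.63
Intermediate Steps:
K = 96 (K = -3*(-32) = 96)
M(j, o) = 2/(o + (-5 + o)/(1 + j)) (M(j, o) = (-4 + 6)/(o + (o - 5)/(j + 1)) = 2/(o + (-5 + o)/(1 + j)))
M(5, -2)*K - 49 = (2*(1 + 5)/(-5 + 2*(-2) + 5*(-2)))*96 - 49 = (2*6/(-5 - 4 - 10))*96 - 49 = (2*6/(-19))*96 - 49 = (2*(-1/19)*6)*96 - 49 = -12/19*96 - 49 = -1152/19 - 49 = -2083/19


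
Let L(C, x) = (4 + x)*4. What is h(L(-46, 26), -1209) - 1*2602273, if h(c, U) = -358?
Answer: -2602631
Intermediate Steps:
L(C, x) = 16 + 4*x
h(L(-46, 26), -1209) - 1*2602273 = -358 - 1*2602273 = -358 - 2602273 = -2602631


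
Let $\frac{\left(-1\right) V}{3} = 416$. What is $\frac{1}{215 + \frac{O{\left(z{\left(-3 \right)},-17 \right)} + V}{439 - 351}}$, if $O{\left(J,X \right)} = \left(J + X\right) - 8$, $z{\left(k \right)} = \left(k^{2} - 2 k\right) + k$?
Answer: $\frac{88}{17659} \approx 0.0049833$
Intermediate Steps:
$V = -1248$ ($V = \left(-3\right) 416 = -1248$)
$z{\left(k \right)} = k^{2} - k$
$O{\left(J,X \right)} = -8 + J + X$
$\frac{1}{215 + \frac{O{\left(z{\left(-3 \right)},-17 \right)} + V}{439 - 351}} = \frac{1}{215 + \frac{\left(-8 - 3 \left(-1 - 3\right) - 17\right) - 1248}{439 - 351}} = \frac{1}{215 + \frac{\left(-8 - -12 - 17\right) - 1248}{88}} = \frac{1}{215 + \left(\left(-8 + 12 - 17\right) - 1248\right) \frac{1}{88}} = \frac{1}{215 + \left(-13 - 1248\right) \frac{1}{88}} = \frac{1}{215 - \frac{1261}{88}} = \frac{1}{\frac{17659}{88}} = \frac{88}{17659}$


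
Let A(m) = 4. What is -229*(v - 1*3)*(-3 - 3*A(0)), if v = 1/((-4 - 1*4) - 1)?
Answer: -32060/3 ≈ -10687.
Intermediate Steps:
v = -⅑ (v = 1/((-4 - 4) - 1) = 1/(-8 - 1) = 1/(-9) = -⅑ ≈ -0.11111)
-229*(v - 1*3)*(-3 - 3*A(0)) = -229*(-⅑ - 1*3)*(-3 - 3*4) = -229*(-⅑ - 3)*(-3 - 12) = -(-6412)*(-15)/9 = -229*140/3 = -32060/3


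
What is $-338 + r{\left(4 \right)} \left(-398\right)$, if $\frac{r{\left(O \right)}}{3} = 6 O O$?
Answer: $-114962$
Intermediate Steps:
$r{\left(O \right)} = 18 O^{2}$ ($r{\left(O \right)} = 3 \cdot 6 O O = 3 \cdot 6 O^{2} = 18 O^{2}$)
$-338 + r{\left(4 \right)} \left(-398\right) = -338 + 18 \cdot 4^{2} \left(-398\right) = -338 + 18 \cdot 16 \left(-398\right) = -338 + 288 \left(-398\right) = -338 - 114624 = -114962$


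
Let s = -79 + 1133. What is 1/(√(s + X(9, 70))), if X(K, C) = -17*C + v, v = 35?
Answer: -I*√101/101 ≈ -0.099504*I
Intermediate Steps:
X(K, C) = 35 - 17*C (X(K, C) = -17*C + 35 = 35 - 17*C)
s = 1054
1/(√(s + X(9, 70))) = 1/(√(1054 + (35 - 17*70))) = 1/(√(1054 + (35 - 1190))) = 1/(√(1054 - 1155)) = 1/(√(-101)) = 1/(I*√101) = -I*√101/101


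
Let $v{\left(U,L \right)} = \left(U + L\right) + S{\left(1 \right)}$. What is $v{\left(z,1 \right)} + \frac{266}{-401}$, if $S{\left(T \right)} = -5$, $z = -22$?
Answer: $- \frac{10692}{401} \approx -26.663$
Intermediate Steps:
$v{\left(U,L \right)} = -5 + L + U$ ($v{\left(U,L \right)} = \left(U + L\right) - 5 = \left(L + U\right) - 5 = -5 + L + U$)
$v{\left(z,1 \right)} + \frac{266}{-401} = \left(-5 + 1 - 22\right) + \frac{266}{-401} = -26 + 266 \left(- \frac{1}{401}\right) = -26 - \frac{266}{401} = - \frac{10692}{401}$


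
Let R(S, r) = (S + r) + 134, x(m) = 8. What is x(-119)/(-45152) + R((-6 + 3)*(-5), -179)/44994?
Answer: -35719/42324356 ≈ -0.00084393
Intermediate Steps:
R(S, r) = 134 + S + r
x(-119)/(-45152) + R((-6 + 3)*(-5), -179)/44994 = 8/(-45152) + (134 + (-6 + 3)*(-5) - 179)/44994 = 8*(-1/45152) + (134 - 3*(-5) - 179)*(1/44994) = -1/5644 + (134 + 15 - 179)*(1/44994) = -1/5644 - 30*1/44994 = -1/5644 - 5/7499 = -35719/42324356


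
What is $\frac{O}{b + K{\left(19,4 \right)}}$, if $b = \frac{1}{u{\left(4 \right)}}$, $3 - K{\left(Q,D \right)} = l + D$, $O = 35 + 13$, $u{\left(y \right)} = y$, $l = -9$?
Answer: $\frac{64}{11} \approx 5.8182$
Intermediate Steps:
$O = 48$
$K{\left(Q,D \right)} = 12 - D$ ($K{\left(Q,D \right)} = 3 - \left(-9 + D\right) = 12 - D$)
$b = \frac{1}{4} \approx 0.25$
$\frac{O}{b + K{\left(19,4 \right)}} = \frac{48}{\frac{1}{4} + \left(12 - 4\right)} = \frac{48}{\frac{1}{4} + 8} = \frac{48}{\frac{33}{4}} = 48 \cdot \frac{4}{33} = \frac{64}{11}$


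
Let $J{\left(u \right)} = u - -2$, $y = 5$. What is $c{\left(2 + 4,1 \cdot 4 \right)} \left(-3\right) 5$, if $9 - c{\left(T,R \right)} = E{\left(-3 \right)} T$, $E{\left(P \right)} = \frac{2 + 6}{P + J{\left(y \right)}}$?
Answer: $45$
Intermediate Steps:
$J{\left(u \right)} = 2 + u$ ($J{\left(u \right)} = u + 2 = 2 + u$)
$E{\left(P \right)} = \frac{8}{7 + P}$ ($E{\left(P \right)} = \frac{2 + 6}{P + \left(2 + 5\right)} = \frac{8}{P + 7} = \frac{8}{7 + P}$)
$c{\left(T,R \right)} = 9 - 2 T$ ($c{\left(T,R \right)} = 9 - \frac{8}{7 - 3} T = 9 - \frac{8}{4} T = 9 - 8 \cdot \frac{1}{4} T = 9 - 2 T$)
$c{\left(2 + 4,1 \cdot 4 \right)} \left(-3\right) 5 = \left(9 - 2 \left(2 + 4\right)\right) \left(-3\right) 5 = \left(9 - 12\right) \left(-3\right) 5 = \left(-3\right) \left(-3\right) 5 = 9 \cdot 5 = 45$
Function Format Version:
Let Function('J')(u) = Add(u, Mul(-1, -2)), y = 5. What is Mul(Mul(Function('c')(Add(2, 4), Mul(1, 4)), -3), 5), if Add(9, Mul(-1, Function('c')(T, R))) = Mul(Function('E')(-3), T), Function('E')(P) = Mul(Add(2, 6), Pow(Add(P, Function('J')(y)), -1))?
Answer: 45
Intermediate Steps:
Function('J')(u) = Add(2, u) (Function('J')(u) = Add(u, 2) = Add(2, u))
Function('E')(P) = Mul(8, Pow(Add(7, P), -1)) (Function('E')(P) = Mul(Add(2, 6), Pow(Add(P, Add(2, 5)), -1)) = Mul(8, Pow(Add(P, 7), -1)) = Mul(8, Pow(Add(7, P), -1)))
Function('c')(T, R) = Add(9, Mul(-2, T)) (Function('c')(T, R) = Add(9, Mul(-1, Mul(Mul(8, Pow(Add(7, -3), -1)), T))) = Add(9, Mul(-1, Mul(Mul(8, Pow(4, -1)), T))) = Add(9, Mul(-1, Mul(Mul(8, Rational(1, 4)), T))) = Add(9, Mul(-1, Mul(2, T))) = Add(9, Mul(-2, T)))
Mul(Mul(Function('c')(Add(2, 4), Mul(1, 4)), -3), 5) = Mul(Mul(Add(9, Mul(-2, Add(2, 4))), -3), 5) = Mul(Mul(Add(9, Mul(-2, 6)), -3), 5) = Mul(Mul(Add(9, -12), -3), 5) = Mul(Mul(-3, -3), 5) = Mul(9, 5) = 45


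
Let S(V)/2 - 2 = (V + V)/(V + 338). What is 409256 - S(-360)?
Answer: 4501052/11 ≈ 4.0919e+5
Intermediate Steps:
S(V) = 4 + 4*V/(338 + V) (S(V) = 4 + 2*((V + V)/(V + 338)) = 4 + 2*((2*V)/(338 + V)) = 4 + 2*(2*V/(338 + V)) = 4 + 4*V/(338 + V))
409256 - S(-360) = 409256 - 8*(169 - 360)/(338 - 360) = 409256 - 8*(-191)/(-22) = 409256 - 8*(-1)*(-191)/22 = 409256 - 1*764/11 = 409256 - 764/11 = 4501052/11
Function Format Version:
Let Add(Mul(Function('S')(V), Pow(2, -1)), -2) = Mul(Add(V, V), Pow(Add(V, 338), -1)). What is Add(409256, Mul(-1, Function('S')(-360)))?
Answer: Rational(4501052, 11) ≈ 4.0919e+5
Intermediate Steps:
Function('S')(V) = Add(4, Mul(4, V, Pow(Add(338, V), -1))) (Function('S')(V) = Add(4, Mul(2, Mul(Add(V, V), Pow(Add(V, 338), -1)))) = Add(4, Mul(2, Mul(Mul(2, V), Pow(Add(338, V), -1)))) = Add(4, Mul(2, Mul(2, V, Pow(Add(338, V), -1)))) = Add(4, Mul(4, V, Pow(Add(338, V), -1))))
Add(409256, Mul(-1, Function('S')(-360))) = Add(409256, Mul(-1, Mul(8, Pow(Add(338, -360), -1), Add(169, -360)))) = Add(409256, Mul(-1, Mul(8, Pow(-22, -1), -191))) = Add(409256, Mul(-1, Mul(8, Rational(-1, 22), -191))) = Add(409256, Mul(-1, Rational(764, 11))) = Add(409256, Rational(-764, 11)) = Rational(4501052, 11)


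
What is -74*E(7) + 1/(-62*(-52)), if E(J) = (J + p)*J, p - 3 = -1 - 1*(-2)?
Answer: -18370351/3224 ≈ -5698.0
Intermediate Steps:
p = 4 (p = 3 + (-1 - 1*(-2)) = 3 + (-1 + 2) = 3 + 1 = 4)
E(J) = J*(4 + J) (E(J) = (J + 4)*J = (4 + J)*J = J*(4 + J))
-74*E(7) + 1/(-62*(-52)) = -518*(4 + 7) + 1/(-62*(-52)) = -518*11 - 1/62*(-1/52) = -74*77 + 1/3224 = -5698 + 1/3224 = -18370351/3224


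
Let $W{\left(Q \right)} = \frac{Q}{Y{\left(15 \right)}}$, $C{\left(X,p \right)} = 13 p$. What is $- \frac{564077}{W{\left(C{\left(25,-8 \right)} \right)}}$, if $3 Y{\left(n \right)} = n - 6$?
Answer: $\frac{1692231}{104} \approx 16271.0$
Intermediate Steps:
$Y{\left(n \right)} = -2 + \frac{n}{3}$ ($Y{\left(n \right)} = \frac{n - 6}{3} = \frac{-6 + n}{3} = -2 + \frac{n}{3}$)
$W{\left(Q \right)} = \frac{Q}{3}$ ($W{\left(Q \right)} = \frac{Q}{-2 + \frac{1}{3} \cdot 15} = \frac{Q}{-2 + 5} = \frac{Q}{3}$)
$- \frac{564077}{W{\left(C{\left(25,-8 \right)} \right)}} = - \frac{564077}{\frac{1}{3} \cdot 13 \left(-8\right)} = - \frac{564077}{\frac{1}{3} \left(-104\right)} = - \frac{564077}{- \frac{104}{3}} = \left(-564077\right) \left(- \frac{3}{104}\right) = \frac{1692231}{104}$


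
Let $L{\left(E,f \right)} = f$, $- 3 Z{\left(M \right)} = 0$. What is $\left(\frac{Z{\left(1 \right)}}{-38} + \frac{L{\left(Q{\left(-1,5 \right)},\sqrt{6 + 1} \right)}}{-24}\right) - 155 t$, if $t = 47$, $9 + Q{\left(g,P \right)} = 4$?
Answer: $-7285 - \frac{\sqrt{7}}{24} \approx -7285.1$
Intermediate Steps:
$Q{\left(g,P \right)} = -5$ ($Q{\left(g,P \right)} = -9 + 4 = -5$)
$Z{\left(M \right)} = 0$ ($Z{\left(M \right)} = \left(- \frac{1}{3}\right) 0 = 0$)
$\left(\frac{Z{\left(1 \right)}}{-38} + \frac{L{\left(Q{\left(-1,5 \right)},\sqrt{6 + 1} \right)}}{-24}\right) - 155 t = \left(\frac{0}{-38} + \frac{\sqrt{6 + 1}}{-24}\right) - 7285 = \left(0 \left(- \frac{1}{38}\right) + \sqrt{7} \left(- \frac{1}{24}\right)\right) - 7285 = \left(0 - \frac{\sqrt{7}}{24}\right) - 7285 = - \frac{\sqrt{7}}{24} - 7285 = -7285 - \frac{\sqrt{7}}{24}$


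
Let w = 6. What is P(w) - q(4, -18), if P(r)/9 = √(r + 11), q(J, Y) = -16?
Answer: 16 + 9*√17 ≈ 53.108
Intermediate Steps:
P(r) = 9*√(11 + r) (P(r) = 9*√(r + 11) = 9*√(11 + r))
P(w) - q(4, -18) = 9*√(11 + 6) - 1*(-16) = 9*√17 + 16 = 16 + 9*√17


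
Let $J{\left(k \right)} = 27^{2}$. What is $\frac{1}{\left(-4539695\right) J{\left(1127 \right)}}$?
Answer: $- \frac{1}{3309437655} \approx -3.0217 \cdot 10^{-10}$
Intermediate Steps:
$J{\left(k \right)} = 729$
$\frac{1}{\left(-4539695\right) J{\left(1127 \right)}} = \frac{1}{\left(-4539695\right) 729} = \left(- \frac{1}{4539695}\right) \frac{1}{729} = - \frac{1}{3309437655}$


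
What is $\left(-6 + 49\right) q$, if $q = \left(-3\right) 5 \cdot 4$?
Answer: $-2580$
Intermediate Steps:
$q = -60$ ($q = \left(-15\right) 4 = -60$)
$\left(-6 + 49\right) q = \left(-6 + 49\right) \left(-60\right) = 43 \left(-60\right) = -2580$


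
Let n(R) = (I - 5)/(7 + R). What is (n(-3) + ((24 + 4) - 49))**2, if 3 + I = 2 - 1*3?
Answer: 8649/16 ≈ 540.56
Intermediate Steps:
I = -4 (I = -3 + (2 - 1*3) = -3 + (2 - 3) = -3 - 1 = -4)
n(R) = -9/(7 + R) (n(R) = (-4 - 5)/(7 + R) = -9/(7 + R))
(n(-3) + ((24 + 4) - 49))**2 = (-9/(7 - 3) + ((24 + 4) - 49))**2 = (-9/4 + (28 - 49))**2 = (-9*1/4 - 21)**2 = (-9/4 - 21)**2 = (-93/4)**2 = 8649/16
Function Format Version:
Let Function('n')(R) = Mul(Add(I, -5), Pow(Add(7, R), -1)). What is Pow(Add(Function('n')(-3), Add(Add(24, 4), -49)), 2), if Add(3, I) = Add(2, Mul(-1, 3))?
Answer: Rational(8649, 16) ≈ 540.56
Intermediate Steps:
I = -4 (I = Add(-3, Add(2, Mul(-1, 3))) = Add(-3, Add(2, -3)) = Add(-3, -1) = -4)
Function('n')(R) = Mul(-9, Pow(Add(7, R), -1)) (Function('n')(R) = Mul(Add(-4, -5), Pow(Add(7, R), -1)) = Mul(-9, Pow(Add(7, R), -1)))
Pow(Add(Function('n')(-3), Add(Add(24, 4), -49)), 2) = Pow(Add(Mul(-9, Pow(Add(7, -3), -1)), Add(Add(24, 4), -49)), 2) = Pow(Add(Mul(-9, Pow(4, -1)), Add(28, -49)), 2) = Pow(Add(Mul(-9, Rational(1, 4)), -21), 2) = Pow(Add(Rational(-9, 4), -21), 2) = Pow(Rational(-93, 4), 2) = Rational(8649, 16)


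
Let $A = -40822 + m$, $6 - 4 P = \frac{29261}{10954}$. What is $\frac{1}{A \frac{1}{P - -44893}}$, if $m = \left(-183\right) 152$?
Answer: $- \frac{1967068151}{3007442608} \approx -0.65407$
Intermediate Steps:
$P = \frac{36463}{43816}$ ($P = \frac{3}{2} - \frac{29261 \cdot \frac{1}{10954}}{4} = \frac{3}{2} - \frac{29261}{43816} = \frac{36463}{43816} \approx 0.83218$)
$m = -27816$
$A = -68638$ ($A = -40822 - 27816 = -68638$)
$\frac{1}{A \frac{1}{P - -44893}} = \frac{1}{\left(-68638\right) \frac{1}{\frac{36463}{43816} - -44893}} = \frac{1}{\left(-68638\right) \frac{1}{\frac{36463}{43816} + 44893}} = \frac{1}{\left(-68638\right) \frac{1}{\frac{1967068151}{43816}}} = \frac{1}{\left(-68638\right) \frac{43816}{1967068151}} = \frac{1}{- \frac{3007442608}{1967068151}} = - \frac{1967068151}{3007442608}$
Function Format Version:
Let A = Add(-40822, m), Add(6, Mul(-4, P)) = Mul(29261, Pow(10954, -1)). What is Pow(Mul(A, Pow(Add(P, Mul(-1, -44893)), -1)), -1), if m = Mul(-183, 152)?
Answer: Rational(-1967068151, 3007442608) ≈ -0.65407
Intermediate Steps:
P = Rational(36463, 43816) (P = Add(Rational(3, 2), Mul(Rational(-1, 4), Mul(29261, Pow(10954, -1)))) = Add(Rational(3, 2), Mul(Rational(-1, 4), Mul(29261, Rational(1, 10954)))) = Add(Rational(3, 2), Mul(Rational(-1, 4), Rational(29261, 10954))) = Add(Rational(3, 2), Rational(-29261, 43816)) = Rational(36463, 43816) ≈ 0.83218)
m = -27816
A = -68638 (A = Add(-40822, -27816) = -68638)
Pow(Mul(A, Pow(Add(P, Mul(-1, -44893)), -1)), -1) = Pow(Mul(-68638, Pow(Add(Rational(36463, 43816), Mul(-1, -44893)), -1)), -1) = Pow(Mul(-68638, Pow(Add(Rational(36463, 43816), 44893), -1)), -1) = Pow(Mul(-68638, Pow(Rational(1967068151, 43816), -1)), -1) = Pow(Mul(-68638, Rational(43816, 1967068151)), -1) = Pow(Rational(-3007442608, 1967068151), -1) = Rational(-1967068151, 3007442608)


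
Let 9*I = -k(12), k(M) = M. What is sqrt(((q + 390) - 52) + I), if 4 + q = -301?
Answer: sqrt(285)/3 ≈ 5.6273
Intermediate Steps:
q = -305 (q = -4 - 301 = -305)
I = -4/3 (I = (-1*12)/9 = (1/9)*(-12) = -4/3 ≈ -1.3333)
sqrt(((q + 390) - 52) + I) = sqrt(((-305 + 390) - 52) - 4/3) = sqrt((85 - 52) - 4/3) = sqrt(33 - 4/3) = sqrt(95/3) = sqrt(285)/3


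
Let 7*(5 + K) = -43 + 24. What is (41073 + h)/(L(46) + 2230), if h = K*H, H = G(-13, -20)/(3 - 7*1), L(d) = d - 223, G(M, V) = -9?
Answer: 574779/28742 ≈ 19.998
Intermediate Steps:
L(d) = -223 + d
H = 9/4 (H = -9/(3 - 7*1) = -9/(3 - 7) = -9/(-4) = -9*(-1/4) = 9/4 ≈ 2.2500)
K = -54/7 (K = -5 + (-43 + 24)/7 = -5 + (1/7)*(-19) = -5 - 19/7 = -54/7 ≈ -7.7143)
h = -243/14 (h = -54/7*9/4 = -243/14 ≈ -17.357)
(41073 + h)/(L(46) + 2230) = (41073 - 243/14)/((-223 + 46) + 2230) = 574779/(14*(-177 + 2230)) = (574779/14)/2053 = (574779/14)*(1/2053) = 574779/28742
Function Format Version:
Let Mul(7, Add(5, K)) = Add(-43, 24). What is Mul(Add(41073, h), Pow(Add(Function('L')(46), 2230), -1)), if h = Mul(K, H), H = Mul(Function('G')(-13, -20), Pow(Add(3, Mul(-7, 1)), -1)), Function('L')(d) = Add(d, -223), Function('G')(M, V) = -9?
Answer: Rational(574779, 28742) ≈ 19.998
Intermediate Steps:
Function('L')(d) = Add(-223, d)
H = Rational(9, 4) (H = Mul(-9, Pow(Add(3, Mul(-7, 1)), -1)) = Mul(-9, Pow(Add(3, -7), -1)) = Mul(-9, Pow(-4, -1)) = Mul(-9, Rational(-1, 4)) = Rational(9, 4) ≈ 2.2500)
K = Rational(-54, 7) (K = Add(-5, Mul(Rational(1, 7), Add(-43, 24))) = Add(-5, Mul(Rational(1, 7), -19)) = Add(-5, Rational(-19, 7)) = Rational(-54, 7) ≈ -7.7143)
h = Rational(-243, 14) (h = Mul(Rational(-54, 7), Rational(9, 4)) = Rational(-243, 14) ≈ -17.357)
Mul(Add(41073, h), Pow(Add(Function('L')(46), 2230), -1)) = Mul(Add(41073, Rational(-243, 14)), Pow(Add(Add(-223, 46), 2230), -1)) = Mul(Rational(574779, 14), Pow(Add(-177, 2230), -1)) = Mul(Rational(574779, 14), Pow(2053, -1)) = Mul(Rational(574779, 14), Rational(1, 2053)) = Rational(574779, 28742)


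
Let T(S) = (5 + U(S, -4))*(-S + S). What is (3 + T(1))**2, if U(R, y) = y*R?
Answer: 9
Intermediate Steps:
U(R, y) = R*y
T(S) = 0 (T(S) = (5 + S*(-4))*(-S + S) = (5 - 4*S)*0 = 0)
(3 + T(1))**2 = (3 + 0)**2 = 3**2 = 9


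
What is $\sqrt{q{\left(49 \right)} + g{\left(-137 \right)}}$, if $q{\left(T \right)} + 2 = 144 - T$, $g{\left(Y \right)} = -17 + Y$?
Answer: $i \sqrt{61} \approx 7.8102 i$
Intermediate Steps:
$q{\left(T \right)} = 142 - T$ ($q{\left(T \right)} = -2 - \left(-144 + T\right) = 142 - T$)
$\sqrt{q{\left(49 \right)} + g{\left(-137 \right)}} = \sqrt{\left(142 - 49\right) - 154} = \sqrt{93 - 154} = \sqrt{-61} = i \sqrt{61}$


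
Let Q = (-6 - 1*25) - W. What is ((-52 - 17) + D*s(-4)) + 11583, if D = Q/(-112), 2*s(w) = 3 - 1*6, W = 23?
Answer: 1289487/112 ≈ 11513.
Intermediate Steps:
s(w) = -3/2 (s(w) = (3 - 1*6)/2 = (3 - 6)/2 = (1/2)*(-3) = -3/2)
Q = -54 (Q = (-6 - 1*25) - 1*23 = (-6 - 25) - 23 = -31 - 23 = -54)
D = 27/56 (D = -54/(-112) = -54*(-1/112) = 27/56 ≈ 0.48214)
((-52 - 17) + D*s(-4)) + 11583 = ((-52 - 17) + (27/56)*(-3/2)) + 11583 = (-69 - 81/112) + 11583 = -7809/112 + 11583 = 1289487/112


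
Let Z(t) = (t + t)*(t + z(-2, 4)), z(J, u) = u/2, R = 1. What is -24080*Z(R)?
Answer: -144480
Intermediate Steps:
z(J, u) = u/2 (z(J, u) = u*(½) = u/2)
Z(t) = 2*t*(2 + t) (Z(t) = (t + t)*(t + (½)*4) = (2*t)*(t + 2) = (2*t)*(2 + t) = 2*t*(2 + t))
-24080*Z(R) = -48160*(2 + 1) = -48160*3 = -24080*6 = -144480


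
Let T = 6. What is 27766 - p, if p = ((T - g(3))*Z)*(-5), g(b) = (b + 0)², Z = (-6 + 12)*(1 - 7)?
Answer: 28306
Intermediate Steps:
Z = -36 (Z = 6*(-6) = -36)
g(b) = b²
p = -540 (p = ((6 - 1*3²)*(-36))*(-5) = ((6 - 1*9)*(-36))*(-5) = ((6 - 9)*(-36))*(-5) = -3*(-36)*(-5) = 108*(-5) = -540)
27766 - p = 27766 - 1*(-540) = 27766 + 540 = 28306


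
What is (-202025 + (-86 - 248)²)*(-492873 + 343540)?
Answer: 13510007177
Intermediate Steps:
(-202025 + (-86 - 248)²)*(-492873 + 343540) = (-202025 + (-334)²)*(-149333) = (-202025 + 111556)*(-149333) = -90469*(-149333) = 13510007177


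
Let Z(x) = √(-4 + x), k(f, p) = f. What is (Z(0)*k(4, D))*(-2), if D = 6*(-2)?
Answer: -16*I ≈ -16.0*I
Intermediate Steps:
D = -12
(Z(0)*k(4, D))*(-2) = (√(-4 + 0)*4)*(-2) = (√(-4)*4)*(-2) = ((2*I)*4)*(-2) = (8*I)*(-2) = -16*I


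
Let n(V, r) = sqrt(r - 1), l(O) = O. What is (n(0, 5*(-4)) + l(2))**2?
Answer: (2 + I*sqrt(21))**2 ≈ -17.0 + 18.33*I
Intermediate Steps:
n(V, r) = sqrt(-1 + r)
(n(0, 5*(-4)) + l(2))**2 = (sqrt(-1 + 5*(-4)) + 2)**2 = (sqrt(-1 - 20) + 2)**2 = (sqrt(-21) + 2)**2 = (I*sqrt(21) + 2)**2 = (2 + I*sqrt(21))**2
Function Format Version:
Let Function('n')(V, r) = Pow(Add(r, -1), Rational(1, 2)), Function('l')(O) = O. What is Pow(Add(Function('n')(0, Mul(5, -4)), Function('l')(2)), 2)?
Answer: Pow(Add(2, Mul(I, Pow(21, Rational(1, 2)))), 2) ≈ Add(-17.000, Mul(18.330, I))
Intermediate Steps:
Function('n')(V, r) = Pow(Add(-1, r), Rational(1, 2))
Pow(Add(Function('n')(0, Mul(5, -4)), Function('l')(2)), 2) = Pow(Add(Pow(Add(-1, Mul(5, -4)), Rational(1, 2)), 2), 2) = Pow(Add(Pow(Add(-1, -20), Rational(1, 2)), 2), 2) = Pow(Add(Pow(-21, Rational(1, 2)), 2), 2) = Pow(Add(Mul(I, Pow(21, Rational(1, 2))), 2), 2) = Pow(Add(2, Mul(I, Pow(21, Rational(1, 2)))), 2)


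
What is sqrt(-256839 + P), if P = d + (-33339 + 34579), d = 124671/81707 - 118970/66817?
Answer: 2*I*sqrt(1904548632062347943722579)/5459416619 ≈ 505.57*I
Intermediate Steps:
d = -1390539583/5459416619 (d = 124671*(1/81707) - 118970*1/66817 = 124671/81707 - 118970/66817 = -1390539583/5459416619 ≈ -0.25470)
P = 6768286067977/5459416619 (P = -1390539583/5459416619 + (-33339 + 34579) = -1390539583/5459416619 + 1240 = 6768286067977/5459416619 ≈ 1239.7)
sqrt(-256839 + P) = sqrt(-256839 + 6768286067977/5459416619) = sqrt(-1395422818939364/5459416619) = 2*I*sqrt(1904548632062347943722579)/5459416619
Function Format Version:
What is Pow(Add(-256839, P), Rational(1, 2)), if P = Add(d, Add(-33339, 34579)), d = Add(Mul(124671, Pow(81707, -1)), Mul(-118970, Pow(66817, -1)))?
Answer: Mul(Rational(2, 5459416619), I, Pow(1904548632062347943722579, Rational(1, 2))) ≈ Mul(505.57, I)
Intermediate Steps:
d = Rational(-1390539583, 5459416619) (d = Add(Mul(124671, Rational(1, 81707)), Mul(-118970, Rational(1, 66817))) = Add(Rational(124671, 81707), Rational(-118970, 66817)) = Rational(-1390539583, 5459416619) ≈ -0.25470)
P = Rational(6768286067977, 5459416619) (P = Add(Rational(-1390539583, 5459416619), Add(-33339, 34579)) = Add(Rational(-1390539583, 5459416619), 1240) = Rational(6768286067977, 5459416619) ≈ 1239.7)
Pow(Add(-256839, P), Rational(1, 2)) = Pow(Add(-256839, Rational(6768286067977, 5459416619)), Rational(1, 2)) = Pow(Rational(-1395422818939364, 5459416619), Rational(1, 2)) = Mul(Rational(2, 5459416619), I, Pow(1904548632062347943722579, Rational(1, 2)))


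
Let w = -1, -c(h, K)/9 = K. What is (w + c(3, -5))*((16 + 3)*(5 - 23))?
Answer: -15048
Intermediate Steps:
c(h, K) = -9*K
(w + c(3, -5))*((16 + 3)*(5 - 23)) = (-1 - 9*(-5))*((16 + 3)*(5 - 23)) = (-1 + 45)*(19*(-18)) = 44*(-342) = -15048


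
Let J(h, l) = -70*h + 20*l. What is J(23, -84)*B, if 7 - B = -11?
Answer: -59220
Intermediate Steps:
B = 18 (B = 7 - 1*(-11) = 7 + 11 = 18)
J(23, -84)*B = (-70*23 + 20*(-84))*18 = (-1610 - 1680)*18 = -3290*18 = -59220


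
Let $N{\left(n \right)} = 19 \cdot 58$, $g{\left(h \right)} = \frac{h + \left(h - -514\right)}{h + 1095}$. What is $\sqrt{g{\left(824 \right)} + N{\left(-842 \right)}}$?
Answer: $\frac{10 \sqrt{40623311}}{1919} \approx 33.213$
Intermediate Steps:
$g{\left(h \right)} = \frac{514 + 2 h}{1095 + h}$ ($g{\left(h \right)} = \frac{h + \left(h + 514\right)}{1095 + h} = \frac{h + \left(514 + h\right)}{1095 + h} = \frac{514 + 2 h}{1095 + h}$)
$N{\left(n \right)} = 1102$
$\sqrt{g{\left(824 \right)} + N{\left(-842 \right)}} = \sqrt{\frac{2 \left(257 + 824\right)}{1095 + 824} + 1102} = \sqrt{2 \cdot \frac{1}{1919} \cdot 1081 + 1102} = \sqrt{\frac{2162}{1919} + 1102} = \sqrt{\frac{2116900}{1919}} = \frac{10 \sqrt{40623311}}{1919}$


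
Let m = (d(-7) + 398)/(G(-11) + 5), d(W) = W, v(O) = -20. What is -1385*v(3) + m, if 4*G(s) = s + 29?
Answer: 527082/19 ≈ 27741.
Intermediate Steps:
G(s) = 29/4 + s/4 (G(s) = (s + 29)/4 = (29 + s)/4 = 29/4 + s/4)
m = 782/19 (m = (-7 + 398)/((29/4 + (1/4)*(-11)) + 5) = 391/((29/4 - 11/4) + 5) = 391/(9/2 + 5) = 391/(19/2) = 391*(2/19) = 782/19 ≈ 41.158)
-1385*v(3) + m = -1385*(-20) + 782/19 = 27700 + 782/19 = 527082/19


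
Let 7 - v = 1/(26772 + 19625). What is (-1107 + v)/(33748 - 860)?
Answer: -51036701/1525904536 ≈ -0.033447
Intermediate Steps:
v = 324778/46397 (v = 7 - 1/(26772 + 19625) = 7 - 1/46397 = 324778/46397 ≈ 7.0000)
(-1107 + v)/(33748 - 860) = (-1107 + 324778/46397)/(33748 - 860) = -51036701/46397/32888 = -51036701/46397*1/32888 = -51036701/1525904536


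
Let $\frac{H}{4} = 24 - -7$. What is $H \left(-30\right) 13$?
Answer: $-48360$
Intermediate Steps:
$H = 124$ ($H = 4 \left(24 - -7\right) = 4 \left(24 + 7\right) = 4 \cdot 31 = 124$)
$H \left(-30\right) 13 = 124 \left(-30\right) 13 = \left(-3720\right) 13 = -48360$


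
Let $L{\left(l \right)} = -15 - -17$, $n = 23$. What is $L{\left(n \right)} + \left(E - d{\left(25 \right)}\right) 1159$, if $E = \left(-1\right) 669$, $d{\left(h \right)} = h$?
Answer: $-804344$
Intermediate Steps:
$E = -669$
$L{\left(l \right)} = 2$ ($L{\left(l \right)} = -15 + 17 = 2$)
$L{\left(n \right)} + \left(E - d{\left(25 \right)}\right) 1159 = 2 + \left(-669 - 25\right) 1159 = 2 - 804346 = -804344$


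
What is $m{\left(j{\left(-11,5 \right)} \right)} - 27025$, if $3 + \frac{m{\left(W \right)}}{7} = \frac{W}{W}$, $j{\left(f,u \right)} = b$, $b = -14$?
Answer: $-27039$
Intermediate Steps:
$j{\left(f,u \right)} = -14$
$m{\left(W \right)} = -14$ ($m{\left(W \right)} = -21 + 7 \frac{W}{W} = -21 + 7 \cdot 1 = -21 + 7 = -14$)
$m{\left(j{\left(-11,5 \right)} \right)} - 27025 = -14 - 27025 = -27039$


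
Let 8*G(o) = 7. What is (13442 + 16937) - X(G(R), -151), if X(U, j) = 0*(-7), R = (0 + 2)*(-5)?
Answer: 30379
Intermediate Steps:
R = -10 (R = 2*(-5) = -10)
G(o) = 7/8 (G(o) = (1/8)*7 = 7/8)
X(U, j) = 0
(13442 + 16937) - X(G(R), -151) = (13442 + 16937) - 1*0 = 30379 + 0 = 30379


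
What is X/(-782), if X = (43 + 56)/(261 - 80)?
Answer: -99/141542 ≈ -0.00069944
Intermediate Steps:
X = 99/181 ≈ 0.54696
X/(-782) = (99/181)/(-782) = (99/181)*(-1/782) = -99/141542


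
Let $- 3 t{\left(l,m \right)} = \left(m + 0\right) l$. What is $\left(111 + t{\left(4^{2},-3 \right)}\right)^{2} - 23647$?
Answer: $-7518$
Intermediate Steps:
$t{\left(l,m \right)} = - \frac{l m}{3}$ ($t{\left(l,m \right)} = - \frac{\left(m + 0\right) l}{3} = - \frac{m l}{3} = - \frac{l m}{3}$)
$\left(111 + t{\left(4^{2},-3 \right)}\right)^{2} - 23647 = \left(111 - \frac{1}{3} \cdot 4^{2} \left(-3\right)\right)^{2} - 23647 = \left(111 - \frac{16}{3} \left(-3\right)\right)^{2} - 23647 = \left(111 + 16\right)^{2} - 23647 = 127^{2} - 23647 = 16129 - 23647 = -7518$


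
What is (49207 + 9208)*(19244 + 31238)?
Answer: 2948906030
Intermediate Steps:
(49207 + 9208)*(19244 + 31238) = 58415*50482 = 2948906030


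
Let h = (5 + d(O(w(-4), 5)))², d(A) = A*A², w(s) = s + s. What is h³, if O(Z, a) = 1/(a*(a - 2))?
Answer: 23100272352465802611429376/1477891880035400390625 ≈ 15631.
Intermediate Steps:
w(s) = 2*s
O(Z, a) = 1/(a*(-2 + a))
d(A) = A³
h = 284799376/11390625 (h = (5 + (1/(5*(-2 + 5)))³)² = (5 + ((⅕)/3)³)² = (5 + ((⅕)*(⅓))³)² = (5 + (1/15)³)² = (5 + 1/3375)² = (16876/3375)² = 284799376/11390625 ≈ 25.003)
h³ = (284799376/11390625)³ = 23100272352465802611429376/1477891880035400390625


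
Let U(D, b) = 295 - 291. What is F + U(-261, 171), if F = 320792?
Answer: 320796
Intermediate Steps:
U(D, b) = 4
F + U(-261, 171) = 320792 + 4 = 320796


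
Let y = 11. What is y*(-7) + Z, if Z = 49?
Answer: -28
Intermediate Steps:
y*(-7) + Z = 11*(-7) + 49 = -77 + 49 = -28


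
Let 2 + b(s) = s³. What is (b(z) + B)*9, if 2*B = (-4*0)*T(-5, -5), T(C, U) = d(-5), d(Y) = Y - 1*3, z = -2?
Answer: -90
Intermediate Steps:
b(s) = -2 + s³
d(Y) = -3 + Y (d(Y) = Y - 3 = -3 + Y)
T(C, U) = -8 (T(C, U) = -3 - 5 = -8)
B = 0 (B = (-4*0*(-8))/2 = (0*(-8))/2 = (½)*0 = 0)
(b(z) + B)*9 = ((-2 + (-2)³) + 0)*9 = ((-2 - 8) + 0)*9 = (-10 + 0)*9 = -10*9 = -90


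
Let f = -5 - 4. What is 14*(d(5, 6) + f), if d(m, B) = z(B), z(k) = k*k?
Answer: 378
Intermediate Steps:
z(k) = k²
f = -9
d(m, B) = B²
14*(d(5, 6) + f) = 14*(6² - 9) = 14*(36 - 9) = 14*27 = 378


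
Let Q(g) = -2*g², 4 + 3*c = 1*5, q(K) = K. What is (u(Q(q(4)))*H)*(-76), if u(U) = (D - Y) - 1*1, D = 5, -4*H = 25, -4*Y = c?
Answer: 23275/12 ≈ 1939.6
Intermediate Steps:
c = ⅓ (c = -4/3 + (1*5)/3 = -4/3 + (⅓)*5 = -4/3 + 5/3 = ⅓ ≈ 0.33333)
Y = -1/12 (Y = -¼*⅓ = -1/12 ≈ -0.083333)
H = -25/4 (H = -¼*25 = -25/4 ≈ -6.2500)
u(U) = 49/12 (u(U) = (5 - 1*(-1/12)) - 1*1 = (5 + 1/12) - 1 = 61/12 - 1 = 49/12)
(u(Q(q(4)))*H)*(-76) = ((49/12)*(-25/4))*(-76) = -1225/48*(-76) = 23275/12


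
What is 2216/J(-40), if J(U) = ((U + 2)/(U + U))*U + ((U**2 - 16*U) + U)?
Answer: 2216/2181 ≈ 1.0160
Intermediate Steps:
J(U) = 1 + U**2 - 29*U/2 (J(U) = ((2 + U)/((2*U)))*U + (U**2 - 15*U) = ((2 + U)*(1/(2*U)))*U + (U**2 - 15*U) = ((2 + U)/(2*U))*U + (U**2 - 15*U) = (1 + U/2) + (U**2 - 15*U) = 1 + U**2 - 29*U/2)
2216/J(-40) = 2216/(1 + (-40)**2 - 29/2*(-40)) = 2216/(1 + 1600 + 580) = 2216/2181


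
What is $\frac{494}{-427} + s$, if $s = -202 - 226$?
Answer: $- \frac{183250}{427} \approx -429.16$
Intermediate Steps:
$s = -428$ ($s = -202 - 226 = -428$)
$\frac{494}{-427} + s = \frac{494}{-427} - 428 = 494 \left(- \frac{1}{427}\right) - 428 = - \frac{494}{427} - 428 = - \frac{183250}{427}$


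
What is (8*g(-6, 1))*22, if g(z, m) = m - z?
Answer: 1232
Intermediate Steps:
(8*g(-6, 1))*22 = (8*(1 - 1*(-6)))*22 = (8*(1 + 6))*22 = (8*7)*22 = 56*22 = 1232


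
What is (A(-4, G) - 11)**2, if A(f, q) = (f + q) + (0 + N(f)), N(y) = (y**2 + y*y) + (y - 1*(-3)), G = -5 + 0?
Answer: 121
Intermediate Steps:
G = -5
N(y) = 3 + y + 2*y**2 (N(y) = (y**2 + y**2) + (y + 3) = 2*y**2 + (3 + y) = 3 + y + 2*y**2)
A(f, q) = 3 + q + 2*f + 2*f**2 (A(f, q) = (f + q) + (0 + (3 + f + 2*f**2)) = (f + q) + (3 + f + 2*f**2) = 3 + q + 2*f + 2*f**2)
(A(-4, G) - 11)**2 = ((3 - 5 + 2*(-4) + 2*(-4)**2) - 11)**2 = ((3 - 5 - 8 + 2*16) - 11)**2 = ((3 - 5 - 8 + 32) - 11)**2 = (22 - 11)**2 = 11**2 = 121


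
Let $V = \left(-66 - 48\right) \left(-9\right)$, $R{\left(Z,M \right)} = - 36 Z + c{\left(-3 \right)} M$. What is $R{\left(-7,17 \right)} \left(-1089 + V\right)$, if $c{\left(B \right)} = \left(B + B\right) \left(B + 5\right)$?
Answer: $-3024$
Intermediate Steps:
$c{\left(B \right)} = 2 B \left(5 + B\right)$
$R{\left(Z,M \right)} = - 36 Z - 12 M$ ($R{\left(Z,M \right)} = - 36 Z + 2 \left(-3\right) \left(5 - 3\right) M = - 36 Z + 2 \left(-3\right) 2 M = - 36 Z - 12 M$)
$V = 1026$ ($V = \left(-66 - 48\right) \left(-9\right) = \left(-114\right) \left(-9\right) = 1026$)
$R{\left(-7,17 \right)} \left(-1089 + V\right) = \left(\left(-36\right) \left(-7\right) - 204\right) \left(-1089 + 1026\right) = \left(252 - 204\right) \left(-63\right) = 48 \left(-63\right) = -3024$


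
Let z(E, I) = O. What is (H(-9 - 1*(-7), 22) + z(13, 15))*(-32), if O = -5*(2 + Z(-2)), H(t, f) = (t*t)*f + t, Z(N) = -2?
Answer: -2752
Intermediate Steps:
H(t, f) = t + f*t² (H(t, f) = t²*f + t = f*t² + t = t + f*t²)
O = 0 (O = -5*(2 - 2) = -5*0 = 0)
z(E, I) = 0
(H(-9 - 1*(-7), 22) + z(13, 15))*(-32) = ((-9 - 1*(-7))*(1 + 22*(-9 - 1*(-7))) + 0)*(-32) = ((-9 + 7)*(1 + 22*(-9 + 7)) + 0)*(-32) = (-2*(1 + 22*(-2)) + 0)*(-32) = (-2*(1 - 44) + 0)*(-32) = (-2*(-43) + 0)*(-32) = (86 + 0)*(-32) = 86*(-32) = -2752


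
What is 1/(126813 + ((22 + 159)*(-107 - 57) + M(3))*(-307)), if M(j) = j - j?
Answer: 1/9239801 ≈ 1.0823e-7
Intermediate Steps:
M(j) = 0
1/(126813 + ((22 + 159)*(-107 - 57) + M(3))*(-307)) = 1/(126813 + ((22 + 159)*(-107 - 57) + 0)*(-307)) = 1/(126813 + (181*(-164) + 0)*(-307)) = 1/(126813 + (-29684 + 0)*(-307)) = 1/(126813 - 29684*(-307)) = 1/(126813 + 9112988) = 1/9239801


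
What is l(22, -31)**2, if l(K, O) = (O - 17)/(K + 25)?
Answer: 2304/2209 ≈ 1.0430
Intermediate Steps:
l(K, O) = (-17 + O)/(25 + K)
l(22, -31)**2 = ((-17 - 31)/(25 + 22))**2 = (-48/47)**2 = 2304/2209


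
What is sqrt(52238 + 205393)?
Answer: sqrt(257631) ≈ 507.57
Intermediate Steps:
sqrt(52238 + 205393) = sqrt(257631)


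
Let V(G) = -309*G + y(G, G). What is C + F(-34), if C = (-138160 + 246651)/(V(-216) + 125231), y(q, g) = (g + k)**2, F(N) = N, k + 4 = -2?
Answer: -8094315/241259 ≈ -33.550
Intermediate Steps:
k = -6 (k = -4 - 2 = -6)
y(q, g) = (-6 + g)**2 (y(q, g) = (g - 6)**2 = (-6 + g)**2)
V(G) = (-6 + G)**2 - 309*G (V(G) = -309*G + (-6 + G)**2 = (-6 + G)**2 - 309*G)
C = 108491/241259 (C = (-138160 + 246651)/(((-6 - 216)**2 - 309*(-216)) + 125231) = 108491/(((-222)**2 + 66744) + 125231) = 108491/((49284 + 66744) + 125231) = 108491/(116028 + 125231) = 108491/241259 ≈ 0.44969)
C + F(-34) = 108491/241259 - 34 = -8094315/241259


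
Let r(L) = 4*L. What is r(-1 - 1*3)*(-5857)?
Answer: 93712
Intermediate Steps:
r(-1 - 1*3)*(-5857) = (4*(-1 - 1*3))*(-5857) = (4*(-1 - 3))*(-5857) = (4*(-4))*(-5857) = -16*(-5857) = 93712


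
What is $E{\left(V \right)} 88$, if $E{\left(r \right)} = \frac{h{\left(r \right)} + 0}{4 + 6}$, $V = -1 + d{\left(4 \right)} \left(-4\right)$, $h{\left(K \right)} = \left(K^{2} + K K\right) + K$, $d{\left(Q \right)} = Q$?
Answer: $\frac{24684}{5} \approx 4936.8$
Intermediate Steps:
$h{\left(K \right)} = K + 2 K^{2}$ ($h{\left(K \right)} = \left(K^{2} + K^{2}\right) + K = 2 K^{2} + K = K + 2 K^{2}$)
$V = -17$ ($V = -1 + 4 \left(-4\right) = -1 - 16 = -17$)
$E{\left(r \right)} = \frac{r \left(1 + 2 r\right)}{10}$ ($E{\left(r \right)} = \frac{r \left(1 + 2 r\right) + 0}{4 + 6} = \frac{r \left(1 + 2 r\right)}{10}$)
$E{\left(V \right)} 88 = \frac{1}{10} \left(-17\right) \left(1 + 2 \left(-17\right)\right) 88 = \frac{1}{10} \left(-17\right) \left(1 - 34\right) 88 = \frac{1}{10} \left(-17\right) \left(-33\right) 88 = \frac{561}{10} \cdot 88 = \frac{24684}{5}$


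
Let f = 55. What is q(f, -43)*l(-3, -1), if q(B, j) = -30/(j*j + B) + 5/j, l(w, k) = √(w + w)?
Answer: -5405*I*√6/40936 ≈ -0.32342*I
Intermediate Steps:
l(w, k) = √2*√w (l(w, k) = √(2*w) = √2*√w)
q(B, j) = -30/(B + j²) + 5/j (q(B, j) = -30/(j² + B) + 5/j = -30/(B + j²) + 5/j)
q(f, -43)*l(-3, -1) = (5*(55 + (-43)² - 6*(-43))/(-43*(55 + (-43)²)))*(√2*√(-3)) = (5*(-1/43)*(55 + 1849 + 258)/(55 + 1849))*(√2*(I*√3)) = (5*(-1/43)*2162/1904)*(I*√6) = (5*(-1/43)*(1/1904)*2162)*(I*√6) = -5405*I*√6/40936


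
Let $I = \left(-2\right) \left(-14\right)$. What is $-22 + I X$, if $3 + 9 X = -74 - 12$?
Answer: $- \frac{2690}{9} \approx -298.89$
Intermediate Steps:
$X = - \frac{89}{9}$ ($X = - \frac{1}{3} + \frac{-74 - 12}{9} = - \frac{1}{3} + \frac{1}{9} \left(-86\right) = - \frac{1}{3} - \frac{86}{9} = - \frac{89}{9} \approx -9.8889$)
$I = 28$
$-22 + I X = -22 + 28 \left(- \frac{89}{9}\right) = -22 - \frac{2492}{9} = - \frac{2690}{9}$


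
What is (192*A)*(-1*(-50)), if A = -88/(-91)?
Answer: 844800/91 ≈ 9283.5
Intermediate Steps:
A = 88/91 (A = -88*(-1/91) = 88/91 ≈ 0.96703)
(192*A)*(-1*(-50)) = (192*(88/91))*(-1*(-50)) = (16896/91)*50 = 844800/91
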